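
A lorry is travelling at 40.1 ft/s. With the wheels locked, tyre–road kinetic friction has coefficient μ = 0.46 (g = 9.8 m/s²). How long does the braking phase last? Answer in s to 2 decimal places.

Braking time ≈ 2.71 s

40.1 ft/s × 0.3048 = 12.2225 m/s.
a = μg = 0.46 × 9.8 = 4.508 m/s².
Braking time = v/a = 12.2225 / 4.508 = 2.711 s.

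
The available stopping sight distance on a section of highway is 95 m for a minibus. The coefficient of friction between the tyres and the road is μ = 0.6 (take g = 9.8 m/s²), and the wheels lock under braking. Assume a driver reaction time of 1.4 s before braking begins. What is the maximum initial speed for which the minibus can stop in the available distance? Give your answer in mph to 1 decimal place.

a = μg = 0.6 × 9.8 = 5.880 m/s².
Stopping distance: v·t_r + v²/(2a) = 95 with t_r = 1.4 s and a = 5.880 m/s².
So v² + 16.464 v − 1117.20 = 0.
Positive root: v = −a·t_r + √((a·t_r)² + 2a·d) = −8.232 + √(67.766 + 1117.20) = 26.1913 m/s.
26.1913 m/s ÷ 0.44704 = 58.588 mph.

Maximum speed ≈ 58.6 mph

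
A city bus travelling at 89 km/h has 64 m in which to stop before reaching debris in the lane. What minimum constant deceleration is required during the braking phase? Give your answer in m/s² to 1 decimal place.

89 km/h ÷ 3.6 = 24.7222 m/s.
v² = 2a·d ⇒ a = v²/(2d) = 24.7222² / (2 × 64.000) = 611.187 / 128.000 = 4.7749 m/s².

Required deceleration ≈ 4.8 m/s²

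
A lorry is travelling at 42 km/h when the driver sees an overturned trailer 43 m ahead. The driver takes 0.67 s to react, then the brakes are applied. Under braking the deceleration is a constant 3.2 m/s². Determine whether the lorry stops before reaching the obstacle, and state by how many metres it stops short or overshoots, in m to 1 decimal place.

Yes — it stops 13.9 m short of the obstacle

42 km/h ÷ 3.6 = 11.6667 m/s.
Reaction distance = 11.6667 × 0.67 = 7.817 m.
Braking distance = v²/(2a) = 136.112 / 6.400 = 21.267 m.
Total stopping distance = 7.817 + 21.267 = 29.084 m, vs 43 m available — it stops with 43 − 29.084 = 13.916 m to spare.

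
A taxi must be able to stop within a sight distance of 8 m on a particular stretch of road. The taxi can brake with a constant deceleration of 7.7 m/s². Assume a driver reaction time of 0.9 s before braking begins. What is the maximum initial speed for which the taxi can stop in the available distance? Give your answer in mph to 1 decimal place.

Stopping distance: v·t_r + v²/(2a) = 8 with t_r = 0.9 s and a = 7.700 m/s².
So v² + 13.860 v − 123.20 = 0.
Positive root: v = −a·t_r + √((a·t_r)² + 2a·d) = −6.930 + √(48.025 + 123.20) = 6.1553 m/s.
6.1553 m/s ÷ 0.44704 = 13.769 mph.

Maximum speed ≈ 13.8 mph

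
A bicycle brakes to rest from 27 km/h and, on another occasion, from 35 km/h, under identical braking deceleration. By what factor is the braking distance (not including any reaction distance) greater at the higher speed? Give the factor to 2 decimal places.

Braking distance d = v²/(2a), so with a fixed, d ∝ v².
Factor = (35/27)² = 1.2963² = 1.6804.

Factor ≈ 1.68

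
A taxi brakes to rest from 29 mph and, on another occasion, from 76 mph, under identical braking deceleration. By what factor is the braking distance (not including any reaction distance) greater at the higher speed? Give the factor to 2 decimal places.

Factor ≈ 6.87

Braking distance d = v²/(2a), so with a fixed, d ∝ v².
Factor = (76/29)² = 2.6207² = 6.8681.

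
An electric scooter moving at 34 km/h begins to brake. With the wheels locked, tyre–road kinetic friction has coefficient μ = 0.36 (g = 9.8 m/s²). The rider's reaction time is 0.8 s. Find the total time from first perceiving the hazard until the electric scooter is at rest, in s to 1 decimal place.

34 km/h ÷ 3.6 = 9.4444 m/s.
a = μg = 0.36 × 9.8 = 3.528 m/s².
Braking time = v/a = 9.4444 / 3.528 = 2.677 s.
Total = 0.8 + 2.677 = 3.477 s.

Total time ≈ 3.5 s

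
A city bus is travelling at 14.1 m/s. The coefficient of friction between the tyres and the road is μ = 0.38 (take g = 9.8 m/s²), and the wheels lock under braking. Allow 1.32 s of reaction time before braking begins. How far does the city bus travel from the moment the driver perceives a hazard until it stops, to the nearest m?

Total stopping distance ≈ 45 m

a = μg = 0.38 × 9.8 = 3.724 m/s².
Reaction distance = v·t_r = 14.1000 × 1.32 = 18.612 m.
Braking distance = v²/(2a) = 14.1000² / (2 × 3.724) = 198.810 / 7.448 = 26.693 m.
Total = 18.612 + 26.693 = 45.305 m.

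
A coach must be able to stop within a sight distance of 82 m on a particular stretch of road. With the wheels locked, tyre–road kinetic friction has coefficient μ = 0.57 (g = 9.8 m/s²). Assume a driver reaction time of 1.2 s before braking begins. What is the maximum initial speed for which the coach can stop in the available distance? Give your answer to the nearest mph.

Maximum speed ≈ 54 mph

a = μg = 0.57 × 9.8 = 5.586 m/s².
Stopping distance: v·t_r + v²/(2a) = 82 with t_r = 1.2 s and a = 5.586 m/s².
So v² + 13.406 v − 916.10 = 0.
Positive root: v = −a·t_r + √((a·t_r)² + 2a·d) = −6.703 + √(44.930 + 916.10) = 24.2975 m/s.
24.2975 m/s ÷ 0.44704 = 54.352 mph.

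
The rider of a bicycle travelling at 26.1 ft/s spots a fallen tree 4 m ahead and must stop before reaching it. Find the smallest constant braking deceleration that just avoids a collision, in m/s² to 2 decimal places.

Required deceleration ≈ 7.91 m/s²

26.1 ft/s × 0.3048 = 7.9553 m/s.
v² = 2a·d ⇒ a = v²/(2d) = 7.9553² / (2 × 4.000) = 63.287 / 8.000 = 7.9109 m/s².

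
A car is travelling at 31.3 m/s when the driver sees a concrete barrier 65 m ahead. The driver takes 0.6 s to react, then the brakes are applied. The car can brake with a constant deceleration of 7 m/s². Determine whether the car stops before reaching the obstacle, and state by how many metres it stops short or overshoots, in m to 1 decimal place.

No — it overshoots by 23.8 m

Reaction distance = 31.3000 × 0.6 = 18.780 m.
Braking distance = v²/(2a) = 979.690 / 14.000 = 69.978 m.
Total stopping distance = 18.780 + 69.978 = 88.758 m, vs 65 m available — it cannot stop in time and overshoots by 88.758 − 65 = 23.758 m.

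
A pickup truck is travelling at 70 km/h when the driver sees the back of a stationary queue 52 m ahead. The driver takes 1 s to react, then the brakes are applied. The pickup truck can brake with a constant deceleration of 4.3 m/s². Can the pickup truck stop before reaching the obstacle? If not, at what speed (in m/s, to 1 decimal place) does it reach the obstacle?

No — it strikes the obstacle at 9.9 m/s

70 km/h ÷ 3.6 = 19.4444 m/s.
Reaction distance = 19.4444 × 1 = 19.444 m.
Braking distance needed to stop: v²/(2a) = 378.085 / 8.600 = 43.963 m, so total needed = 19.444 + 43.963 = 63.407 m > 52 m — it cannot stop.
Distance remaining when braking begins: 52 − 19.444 = 32.556 m.
v² = v₀² − 2a·d = 378.085 − 2 × 4.300 × 32.556 = 98.103 m²/s².
v = √98.103 = 9.905 m/s.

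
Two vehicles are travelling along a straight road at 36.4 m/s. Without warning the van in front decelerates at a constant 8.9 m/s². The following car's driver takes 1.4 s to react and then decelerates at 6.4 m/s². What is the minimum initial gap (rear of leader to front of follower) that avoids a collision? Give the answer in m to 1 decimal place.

Leader travels v²/(2a_L) = 1324.960 / 17.800 = 74.436 m before stopping.
Follower covers v·t_r = 36.4000 × 1.4 = 50.960 m while reacting, then v²/(2a_F) = 1324.960 / 12.800 = 103.513 m while braking, for a total of 50.960 + 103.513 = 154.473 m.
Since a_F ≤ a_L and the follower starts braking later, the follower is never slower than the leader, so the closest approach is when both have stopped.
Minimum gap = 154.473 − 74.436 = 80.037 m.

Minimum gap ≈ 80.0 m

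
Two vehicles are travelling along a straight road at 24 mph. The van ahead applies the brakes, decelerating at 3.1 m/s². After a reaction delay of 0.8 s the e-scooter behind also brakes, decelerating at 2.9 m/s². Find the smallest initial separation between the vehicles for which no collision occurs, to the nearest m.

24 mph × 0.44704 = 10.7290 m/s.
Leader travels v²/(2a_L) = 115.111 / 6.200 = 18.566 m before stopping.
Follower covers v·t_r = 10.7290 × 0.8 = 8.583 m while reacting, then v²/(2a_F) = 115.111 / 5.800 = 19.847 m while braking, for a total of 8.583 + 19.847 = 28.430 m.
Since a_F ≤ a_L and the follower starts braking later, the follower is never slower than the leader, so the closest approach is when both have stopped.
Minimum gap = 28.430 − 18.566 = 9.864 m.

Minimum gap ≈ 10 m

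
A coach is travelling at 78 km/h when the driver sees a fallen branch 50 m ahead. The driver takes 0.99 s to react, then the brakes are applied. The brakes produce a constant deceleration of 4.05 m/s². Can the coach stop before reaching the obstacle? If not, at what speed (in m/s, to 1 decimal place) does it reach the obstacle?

No — it strikes the obstacle at 15.4 m/s

78 km/h ÷ 3.6 = 21.6667 m/s.
Reaction distance = 21.6667 × 0.99 = 21.450 m.
Braking distance needed to stop: v²/(2a) = 469.446 / 8.100 = 57.956 m, so total needed = 21.450 + 57.956 = 79.406 m > 50 m — it cannot stop.
Distance remaining when braking begins: 50 − 21.450 = 28.550 m.
v² = v₀² − 2a·d = 469.446 − 2 × 4.050 × 28.550 = 238.191 m²/s².
v = √238.191 = 15.433 m/s.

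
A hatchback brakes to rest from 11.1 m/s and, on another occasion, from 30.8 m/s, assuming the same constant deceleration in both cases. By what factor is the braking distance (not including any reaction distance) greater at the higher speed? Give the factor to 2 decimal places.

Braking distance d = v²/(2a), so with a fixed, d ∝ v².
Factor = (30.8/11.1)² = 2.7748² = 7.6995.

Factor ≈ 7.70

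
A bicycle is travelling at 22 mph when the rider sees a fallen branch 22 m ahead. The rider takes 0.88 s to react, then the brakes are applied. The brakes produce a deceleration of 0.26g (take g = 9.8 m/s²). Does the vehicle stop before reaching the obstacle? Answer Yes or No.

No

22 mph × 0.44704 = 9.8349 m/s.
a = 0.26 × 9.8 = 2.548 m/s².
Reaction distance = 9.8349 × 0.88 = 8.655 m.
Braking distance = v²/(2a) = 96.725 / 5.096 = 18.981 m.
Total stopping distance = 8.655 + 18.981 = 27.636 m, vs 22 m available — it cannot stop in time and overshoots by 27.636 − 22 = 5.636 m.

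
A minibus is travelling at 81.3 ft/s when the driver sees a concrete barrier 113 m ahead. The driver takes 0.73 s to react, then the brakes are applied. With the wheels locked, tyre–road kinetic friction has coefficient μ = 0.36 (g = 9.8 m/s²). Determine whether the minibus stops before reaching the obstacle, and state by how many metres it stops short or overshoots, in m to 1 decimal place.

Yes — it stops 7.9 m short of the obstacle

81.3 ft/s × 0.3048 = 24.7802 m/s.
a = μg = 0.36 × 9.8 = 3.528 m/s².
Reaction distance = 24.7802 × 0.73 = 18.090 m.
Braking distance = v²/(2a) = 614.058 / 7.056 = 87.026 m.
Total stopping distance = 18.090 + 87.026 = 105.116 m, vs 113 m available — it stops with 113 − 105.116 = 7.884 m to spare.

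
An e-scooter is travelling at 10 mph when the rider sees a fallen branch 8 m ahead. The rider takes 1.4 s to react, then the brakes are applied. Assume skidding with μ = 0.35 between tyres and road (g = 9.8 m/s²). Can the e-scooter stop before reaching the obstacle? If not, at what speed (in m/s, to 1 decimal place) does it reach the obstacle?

No — it strikes the obstacle at 2.8 m/s

10 mph × 0.44704 = 4.4704 m/s.
a = μg = 0.35 × 9.8 = 3.430 m/s².
Reaction distance = 4.4704 × 1.4 = 6.259 m.
Braking distance needed to stop: v²/(2a) = 19.984 / 6.860 = 2.913 m, so total needed = 6.259 + 2.913 = 9.172 m > 8 m — it cannot stop.
Distance remaining when braking begins: 8 − 6.259 = 1.741 m.
v² = v₀² − 2a·d = 19.984 − 2 × 3.430 × 1.741 = 8.041 m²/s².
v = √8.041 = 2.836 m/s.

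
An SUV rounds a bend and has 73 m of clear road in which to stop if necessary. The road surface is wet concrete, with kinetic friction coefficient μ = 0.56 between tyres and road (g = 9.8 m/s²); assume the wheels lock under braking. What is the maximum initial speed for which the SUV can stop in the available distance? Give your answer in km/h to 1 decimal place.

a = μg = 0.56 × 9.8 = 5.488 m/s².
v²/(2a) = d ⇒ v = √(2 × 5.488 × 73) = √801.25 = 28.3064 m/s.
28.3064 m/s × 3.6 = 101.903 km/h.

Maximum speed ≈ 101.9 km/h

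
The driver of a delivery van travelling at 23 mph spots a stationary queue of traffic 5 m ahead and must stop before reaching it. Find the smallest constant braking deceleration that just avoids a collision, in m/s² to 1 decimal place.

Required deceleration ≈ 10.6 m/s²

23 mph × 0.44704 = 10.2819 m/s.
v² = 2a·d ⇒ a = v²/(2d) = 10.2819² / (2 × 5.000) = 105.717 / 10.000 = 10.5717 m/s².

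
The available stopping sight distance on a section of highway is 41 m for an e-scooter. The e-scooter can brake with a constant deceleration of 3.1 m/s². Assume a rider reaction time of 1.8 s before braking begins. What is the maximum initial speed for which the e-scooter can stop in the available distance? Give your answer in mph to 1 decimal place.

Stopping distance: v·t_r + v²/(2a) = 41 with t_r = 1.8 s and a = 3.100 m/s².
So v² + 11.160 v − 254.20 = 0.
Positive root: v = −a·t_r + √((a·t_r)² + 2a·d) = −5.580 + √(31.136 + 254.20) = 11.3119 m/s.
11.3119 m/s ÷ 0.44704 = 25.304 mph.

Maximum speed ≈ 25.3 mph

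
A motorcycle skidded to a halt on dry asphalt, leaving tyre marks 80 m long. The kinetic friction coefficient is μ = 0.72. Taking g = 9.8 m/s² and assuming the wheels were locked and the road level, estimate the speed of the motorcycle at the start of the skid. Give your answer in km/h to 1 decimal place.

Deceleration a = μg = 0.72 × 9.8 = 7.056 m/s².
v = √(2a·d) = √(2 × 7.056 × 80) = √1128.960 = 33.6000 m/s.
= 33.6000 × 3.6 = 120.960 km/h.

Initial speed ≈ 121.0 km/h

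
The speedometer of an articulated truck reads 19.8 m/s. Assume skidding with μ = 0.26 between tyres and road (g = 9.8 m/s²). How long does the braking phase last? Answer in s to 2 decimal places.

a = μg = 0.26 × 9.8 = 2.548 m/s².
Braking time = v/a = 19.8000 / 2.548 = 7.771 s.

Braking time ≈ 7.77 s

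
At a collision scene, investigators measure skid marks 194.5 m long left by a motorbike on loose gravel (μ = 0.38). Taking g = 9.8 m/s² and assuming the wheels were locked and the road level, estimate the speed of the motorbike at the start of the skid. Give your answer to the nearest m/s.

Deceleration a = μg = 0.38 × 9.8 = 3.724 m/s².
v = √(2a·d) = √(2 × 3.724 × 194.5) = √1448.636 = 38.0610 m/s.

Initial speed ≈ 38 m/s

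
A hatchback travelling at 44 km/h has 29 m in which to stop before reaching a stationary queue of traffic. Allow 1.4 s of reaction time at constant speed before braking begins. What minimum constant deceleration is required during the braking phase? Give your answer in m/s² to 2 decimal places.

Required deceleration ≈ 6.28 m/s²

44 km/h ÷ 3.6 = 12.2222 m/s.
Distance covered during reaction = 12.2222 × 1.4 = 17.111 m.
Distance available for braking: 29 − 17.111 = 11.889 m.
v² = 2a·d ⇒ a = v²/(2d) = 12.2222² / (2 × 11.889) = 149.382 / 23.778 = 6.2824 m/s².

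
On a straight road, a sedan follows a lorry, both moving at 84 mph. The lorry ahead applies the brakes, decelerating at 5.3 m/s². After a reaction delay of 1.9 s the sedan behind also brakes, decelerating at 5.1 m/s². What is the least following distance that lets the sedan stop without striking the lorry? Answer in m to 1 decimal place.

84 mph × 0.44704 = 37.5514 m/s.
Leader travels v²/(2a_L) = 1410.108 / 10.600 = 133.029 m before stopping.
Follower covers v·t_r = 37.5514 × 1.9 = 71.348 m while reacting, then v²/(2a_F) = 1410.108 / 10.200 = 138.246 m while braking, for a total of 71.348 + 138.246 = 209.594 m.
Since a_F ≤ a_L and the follower starts braking later, the follower is never slower than the leader, so the closest approach is when both have stopped.
Minimum gap = 209.594 − 133.029 = 76.565 m.

Minimum gap ≈ 76.6 m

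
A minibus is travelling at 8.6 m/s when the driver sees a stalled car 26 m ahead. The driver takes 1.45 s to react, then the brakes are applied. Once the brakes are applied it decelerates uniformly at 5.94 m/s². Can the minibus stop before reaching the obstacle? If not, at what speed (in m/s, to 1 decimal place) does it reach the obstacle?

Reaction distance = 8.6000 × 1.45 = 12.470 m.
Braking distance = v²/(2a) = 73.960 / 11.880 = 6.226 m.
Total stopping distance = 12.470 + 6.226 = 18.696 m, vs 26 m available — it stops with 26 − 18.696 = 7.304 m to spare.

Yes — it stops about 7.3 m short of the obstacle, so it never reaches it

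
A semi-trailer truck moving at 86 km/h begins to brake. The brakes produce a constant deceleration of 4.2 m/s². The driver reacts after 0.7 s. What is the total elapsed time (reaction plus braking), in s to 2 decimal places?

86 km/h ÷ 3.6 = 23.8889 m/s.
Braking time = v/a = 23.8889 / 4.200 = 5.688 s.
Total = 0.7 + 5.688 = 6.388 s.

Total time ≈ 6.39 s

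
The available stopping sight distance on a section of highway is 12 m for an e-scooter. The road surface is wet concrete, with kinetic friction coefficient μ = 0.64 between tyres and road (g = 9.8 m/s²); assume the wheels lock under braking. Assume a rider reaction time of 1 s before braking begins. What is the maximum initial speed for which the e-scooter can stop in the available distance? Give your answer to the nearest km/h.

Maximum speed ≈ 27 km/h

a = μg = 0.64 × 9.8 = 6.272 m/s².
Stopping distance: v·t_r + v²/(2a) = 12 with t_r = 1 s and a = 6.272 m/s².
So v² + 12.544 v − 150.53 = 0.
Positive root: v = −a·t_r + √((a·t_r)² + 2a·d) = −6.272 + √(39.338 + 150.53) = 7.5073 m/s.
7.5073 m/s × 3.6 = 27.026 km/h.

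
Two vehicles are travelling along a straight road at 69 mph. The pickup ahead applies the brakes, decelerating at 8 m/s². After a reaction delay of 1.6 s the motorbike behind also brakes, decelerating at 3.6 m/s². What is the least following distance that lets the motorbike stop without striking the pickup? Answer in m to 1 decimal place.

69 mph × 0.44704 = 30.8458 m/s.
Leader travels v²/(2a_L) = 951.463 / 16.000 = 59.466 m before stopping.
Follower covers v·t_r = 30.8458 × 1.6 = 49.353 m while reacting, then v²/(2a_F) = 951.463 / 7.200 = 132.148 m while braking, for a total of 49.353 + 132.148 = 181.501 m.
Since a_F ≤ a_L and the follower starts braking later, the follower is never slower than the leader, so the closest approach is when both have stopped.
Minimum gap = 181.501 − 59.466 = 122.035 m.

Minimum gap ≈ 122.0 m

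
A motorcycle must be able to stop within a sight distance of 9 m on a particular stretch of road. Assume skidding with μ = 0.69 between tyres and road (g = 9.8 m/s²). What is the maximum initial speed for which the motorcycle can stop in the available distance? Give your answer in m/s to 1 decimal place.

a = μg = 0.69 × 9.8 = 6.762 m/s².
v²/(2a) = d ⇒ v = √(2 × 6.762 × 9) = √121.72 = 11.0327 m/s.

Maximum speed ≈ 11.0 m/s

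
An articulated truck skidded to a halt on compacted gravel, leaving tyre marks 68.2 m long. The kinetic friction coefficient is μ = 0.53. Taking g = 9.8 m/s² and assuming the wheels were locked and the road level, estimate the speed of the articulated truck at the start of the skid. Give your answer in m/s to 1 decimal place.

Deceleration a = μg = 0.53 × 9.8 = 5.194 m/s².
v = √(2a·d) = √(2 × 5.194 × 68.2) = √708.462 = 26.6169 m/s.

Initial speed ≈ 26.6 m/s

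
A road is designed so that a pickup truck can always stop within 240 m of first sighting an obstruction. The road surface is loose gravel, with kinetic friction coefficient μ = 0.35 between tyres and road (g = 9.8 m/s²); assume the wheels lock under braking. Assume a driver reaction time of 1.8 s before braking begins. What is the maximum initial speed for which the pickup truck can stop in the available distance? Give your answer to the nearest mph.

Maximum speed ≈ 78 mph

a = μg = 0.35 × 9.8 = 3.430 m/s².
Stopping distance: v·t_r + v²/(2a) = 240 with t_r = 1.8 s and a = 3.430 m/s².
So v² + 12.348 v − 1646.40 = 0.
Positive root: v = −a·t_r + √((a·t_r)² + 2a·d) = −6.174 + √(38.118 + 1646.40) = 34.8689 m/s.
34.8689 m/s ÷ 0.44704 = 78.000 mph.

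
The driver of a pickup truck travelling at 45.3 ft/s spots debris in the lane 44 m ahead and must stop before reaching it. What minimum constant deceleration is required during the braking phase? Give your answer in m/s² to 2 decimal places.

Required deceleration ≈ 2.17 m/s²

45.3 ft/s × 0.3048 = 13.8074 m/s.
v² = 2a·d ⇒ a = v²/(2d) = 13.8074² / (2 × 44.000) = 190.644 / 88.000 = 2.1664 m/s².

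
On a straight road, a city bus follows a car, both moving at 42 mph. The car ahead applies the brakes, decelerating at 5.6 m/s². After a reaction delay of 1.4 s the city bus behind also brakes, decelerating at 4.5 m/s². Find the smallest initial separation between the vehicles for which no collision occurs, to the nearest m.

Minimum gap ≈ 34 m

42 mph × 0.44704 = 18.7757 m/s.
Leader travels v²/(2a_L) = 352.527 / 11.200 = 31.476 m before stopping.
Follower covers v·t_r = 18.7757 × 1.4 = 26.286 m while reacting, then v²/(2a_F) = 352.527 / 9.000 = 39.170 m while braking, for a total of 26.286 + 39.170 = 65.456 m.
Since a_F ≤ a_L and the follower starts braking later, the follower is never slower than the leader, so the closest approach is when both have stopped.
Minimum gap = 65.456 − 31.476 = 33.980 m.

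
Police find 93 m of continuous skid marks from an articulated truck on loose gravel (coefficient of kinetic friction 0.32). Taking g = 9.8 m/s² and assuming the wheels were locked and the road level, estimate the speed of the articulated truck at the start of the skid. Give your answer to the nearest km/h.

Deceleration a = μg = 0.32 × 9.8 = 3.136 m/s².
v = √(2a·d) = √(2 × 3.136 × 93) = √583.296 = 24.1515 m/s.
= 24.1515 × 3.6 = 86.945 km/h.

Initial speed ≈ 87 km/h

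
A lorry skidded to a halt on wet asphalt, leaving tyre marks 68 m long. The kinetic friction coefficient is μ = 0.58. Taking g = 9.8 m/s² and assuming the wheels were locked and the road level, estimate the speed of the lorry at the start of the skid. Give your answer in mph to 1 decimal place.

Initial speed ≈ 62.2 mph

Deceleration a = μg = 0.58 × 9.8 = 5.684 m/s².
v = √(2a·d) = √(2 × 5.684 × 68) = √773.024 = 27.8033 m/s.
= 27.8033 ÷ 0.44704 = 62.194 mph.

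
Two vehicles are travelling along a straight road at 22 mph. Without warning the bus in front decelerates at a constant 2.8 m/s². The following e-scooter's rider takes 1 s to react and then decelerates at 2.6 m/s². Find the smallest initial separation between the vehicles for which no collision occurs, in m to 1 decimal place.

22 mph × 0.44704 = 9.8349 m/s.
Leader travels v²/(2a_L) = 96.725 / 5.600 = 17.272 m before stopping.
Follower covers v·t_r = 9.8349 × 1 = 9.835 m while reacting, then v²/(2a_F) = 96.725 / 5.200 = 18.601 m while braking, for a total of 9.835 + 18.601 = 28.436 m.
Since a_F ≤ a_L and the follower starts braking later, the follower is never slower than the leader, so the closest approach is when both have stopped.
Minimum gap = 28.436 − 17.272 = 11.164 m.

Minimum gap ≈ 11.2 m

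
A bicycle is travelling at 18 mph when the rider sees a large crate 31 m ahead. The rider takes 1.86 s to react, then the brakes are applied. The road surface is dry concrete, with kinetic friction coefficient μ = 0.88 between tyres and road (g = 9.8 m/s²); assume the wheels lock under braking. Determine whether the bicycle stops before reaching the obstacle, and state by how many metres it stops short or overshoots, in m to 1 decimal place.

Yes — it stops 12.3 m short of the obstacle

18 mph × 0.44704 = 8.0467 m/s.
a = μg = 0.88 × 9.8 = 8.624 m/s².
Reaction distance = 8.0467 × 1.86 = 14.967 m.
Braking distance = v²/(2a) = 64.749 / 17.248 = 3.754 m.
Total stopping distance = 14.967 + 3.754 = 18.721 m, vs 31 m available — it stops with 31 − 18.721 = 12.279 m to spare.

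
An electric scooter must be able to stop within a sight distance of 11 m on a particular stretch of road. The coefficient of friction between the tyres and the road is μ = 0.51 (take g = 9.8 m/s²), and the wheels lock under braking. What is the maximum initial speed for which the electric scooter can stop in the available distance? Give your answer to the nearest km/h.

Maximum speed ≈ 38 km/h

a = μg = 0.51 × 9.8 = 4.998 m/s².
v²/(2a) = d ⇒ v = √(2 × 4.998 × 11) = √109.96 = 10.4862 m/s.
10.4862 m/s × 3.6 = 37.750 km/h.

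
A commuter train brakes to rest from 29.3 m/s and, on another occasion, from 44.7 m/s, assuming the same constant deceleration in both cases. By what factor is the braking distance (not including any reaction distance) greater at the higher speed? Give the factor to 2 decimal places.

Braking distance d = v²/(2a), so with a fixed, d ∝ v².
Factor = (44.7/29.3)² = 1.5256² = 2.3275.

Factor ≈ 2.33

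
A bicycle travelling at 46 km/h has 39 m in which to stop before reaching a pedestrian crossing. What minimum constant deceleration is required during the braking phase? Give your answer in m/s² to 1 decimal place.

46 km/h ÷ 3.6 = 12.7778 m/s.
v² = 2a·d ⇒ a = v²/(2d) = 12.7778² / (2 × 39.000) = 163.272 / 78.000 = 2.0932 m/s².

Required deceleration ≈ 2.1 m/s²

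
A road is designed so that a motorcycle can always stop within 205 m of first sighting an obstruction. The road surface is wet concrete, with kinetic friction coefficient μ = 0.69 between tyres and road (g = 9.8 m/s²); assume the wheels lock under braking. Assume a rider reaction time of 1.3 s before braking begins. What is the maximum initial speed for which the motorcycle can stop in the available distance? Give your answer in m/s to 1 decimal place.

a = μg = 0.69 × 9.8 = 6.762 m/s².
Stopping distance: v·t_r + v²/(2a) = 205 with t_r = 1.3 s and a = 6.762 m/s².
So v² + 17.581 v − 2772.42 = 0.
Positive root: v = −a·t_r + √((a·t_r)² + 2a·d) = −8.791 + √(77.282 + 2772.42) = 44.5916 m/s.

Maximum speed ≈ 44.6 m/s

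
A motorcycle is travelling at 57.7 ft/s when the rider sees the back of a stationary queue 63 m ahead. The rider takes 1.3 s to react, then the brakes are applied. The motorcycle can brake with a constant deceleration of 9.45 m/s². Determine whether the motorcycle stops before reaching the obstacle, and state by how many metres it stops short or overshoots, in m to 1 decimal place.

Yes — it stops 23.8 m short of the obstacle

57.7 ft/s × 0.3048 = 17.5870 m/s.
Reaction distance = 17.5870 × 1.3 = 22.863 m.
Braking distance = v²/(2a) = 309.303 / 18.900 = 16.365 m.
Total stopping distance = 22.863 + 16.365 = 39.228 m, vs 63 m available — it stops with 63 − 39.228 = 23.772 m to spare.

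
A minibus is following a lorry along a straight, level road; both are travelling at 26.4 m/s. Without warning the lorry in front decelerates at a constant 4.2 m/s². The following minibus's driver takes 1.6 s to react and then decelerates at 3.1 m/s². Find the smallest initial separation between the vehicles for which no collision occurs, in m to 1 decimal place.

Leader travels v²/(2a_L) = 696.960 / 8.400 = 82.971 m before stopping.
Follower covers v·t_r = 26.4000 × 1.6 = 42.240 m while reacting, then v²/(2a_F) = 696.960 / 6.200 = 112.413 m while braking, for a total of 42.240 + 112.413 = 154.653 m.
Since a_F ≤ a_L and the follower starts braking later, the follower is never slower than the leader, so the closest approach is when both have stopped.
Minimum gap = 154.653 − 82.971 = 71.682 m.

Minimum gap ≈ 71.7 m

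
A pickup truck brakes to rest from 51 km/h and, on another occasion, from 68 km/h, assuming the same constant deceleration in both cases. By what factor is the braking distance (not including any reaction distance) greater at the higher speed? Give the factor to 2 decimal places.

Factor ≈ 1.78

Braking distance d = v²/(2a), so with a fixed, d ∝ v².
Factor = (68/51)² = 1.3333² = 1.7777.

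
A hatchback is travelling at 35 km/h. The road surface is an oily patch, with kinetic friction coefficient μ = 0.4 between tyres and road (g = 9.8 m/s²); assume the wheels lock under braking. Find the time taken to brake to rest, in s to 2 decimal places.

Braking time ≈ 2.48 s

35 km/h ÷ 3.6 = 9.7222 m/s.
a = μg = 0.4 × 9.8 = 3.920 m/s².
Braking time = v/a = 9.7222 / 3.920 = 2.480 s.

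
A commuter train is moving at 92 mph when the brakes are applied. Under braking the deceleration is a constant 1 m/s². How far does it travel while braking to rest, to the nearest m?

Braking distance ≈ 846 m

92 mph × 0.44704 = 41.1277 m/s.
Braking distance = v²/(2a) = 41.1277² / (2 × 1.000) = 1691.488 / 2.000 = 845.744 m.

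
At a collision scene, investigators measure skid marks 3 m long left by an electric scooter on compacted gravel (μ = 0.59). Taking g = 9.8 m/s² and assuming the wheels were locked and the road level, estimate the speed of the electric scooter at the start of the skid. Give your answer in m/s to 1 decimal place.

Deceleration a = μg = 0.59 × 9.8 = 5.782 m/s².
v = √(2a·d) = √(2 × 5.782 × 3) = √34.692 = 5.8900 m/s.

Initial speed ≈ 5.9 m/s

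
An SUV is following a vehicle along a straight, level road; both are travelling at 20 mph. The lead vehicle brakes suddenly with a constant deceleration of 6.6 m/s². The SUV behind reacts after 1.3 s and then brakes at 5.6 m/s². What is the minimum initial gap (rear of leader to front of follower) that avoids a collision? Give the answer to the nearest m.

20 mph × 0.44704 = 8.9408 m/s.
Leader travels v²/(2a_L) = 79.938 / 13.200 = 6.056 m before stopping.
Follower covers v·t_r = 8.9408 × 1.3 = 11.623 m while reacting, then v²/(2a_F) = 79.938 / 11.200 = 7.137 m while braking, for a total of 11.623 + 7.137 = 18.760 m.
Since a_F ≤ a_L and the follower starts braking later, the follower is never slower than the leader, so the closest approach is when both have stopped.
Minimum gap = 18.760 − 6.056 = 12.704 m.

Minimum gap ≈ 13 m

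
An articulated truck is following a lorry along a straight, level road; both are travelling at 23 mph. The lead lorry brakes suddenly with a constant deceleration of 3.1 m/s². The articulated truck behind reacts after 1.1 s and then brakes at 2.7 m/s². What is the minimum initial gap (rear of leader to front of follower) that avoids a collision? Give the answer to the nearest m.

Minimum gap ≈ 14 m

23 mph × 0.44704 = 10.2819 m/s.
Leader travels v²/(2a_L) = 105.717 / 6.200 = 17.051 m before stopping.
Follower covers v·t_r = 10.2819 × 1.1 = 11.310 m while reacting, then v²/(2a_F) = 105.717 / 5.400 = 19.577 m while braking, for a total of 11.310 + 19.577 = 30.887 m.
Since a_F ≤ a_L and the follower starts braking later, the follower is never slower than the leader, so the closest approach is when both have stopped.
Minimum gap = 30.887 − 17.051 = 13.836 m.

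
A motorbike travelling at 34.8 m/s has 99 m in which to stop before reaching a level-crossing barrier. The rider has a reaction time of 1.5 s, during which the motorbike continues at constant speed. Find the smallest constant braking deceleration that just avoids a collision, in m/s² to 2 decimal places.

Required deceleration ≈ 12.94 m/s²

Distance covered during reaction = 34.8000 × 1.5 = 52.200 m.
Distance available for braking: 99 − 52.200 = 46.800 m.
v² = 2a·d ⇒ a = v²/(2d) = 34.8000² / (2 × 46.800) = 1211.040 / 93.600 = 12.9385 m/s².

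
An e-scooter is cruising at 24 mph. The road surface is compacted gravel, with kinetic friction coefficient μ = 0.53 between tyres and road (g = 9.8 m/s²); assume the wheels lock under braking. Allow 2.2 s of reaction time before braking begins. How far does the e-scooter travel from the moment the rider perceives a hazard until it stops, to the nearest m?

Total stopping distance ≈ 35 m

24 mph × 0.44704 = 10.7290 m/s.
a = μg = 0.53 × 9.8 = 5.194 m/s².
Reaction distance = v·t_r = 10.7290 × 2.2 = 23.604 m.
Braking distance = v²/(2a) = 10.7290² / (2 × 5.194) = 115.111 / 10.388 = 11.081 m.
Total = 23.604 + 11.081 = 34.685 m.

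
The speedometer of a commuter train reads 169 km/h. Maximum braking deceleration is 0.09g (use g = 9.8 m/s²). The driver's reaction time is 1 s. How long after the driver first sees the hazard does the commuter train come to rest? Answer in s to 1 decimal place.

169 km/h ÷ 3.6 = 46.9444 m/s.
a = 0.09 × 9.8 = 0.882 m/s².
Braking time = v/a = 46.9444 / 0.882 = 53.225 s.
Total = 1 + 53.225 = 54.225 s.

Total time ≈ 54.2 s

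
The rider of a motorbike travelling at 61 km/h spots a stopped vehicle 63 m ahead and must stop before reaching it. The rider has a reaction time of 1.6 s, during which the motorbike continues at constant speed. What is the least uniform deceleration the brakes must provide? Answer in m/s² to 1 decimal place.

61 km/h ÷ 3.6 = 16.9444 m/s.
Distance covered during reaction = 16.9444 × 1.6 = 27.111 m.
Distance available for braking: 63 − 27.111 = 35.889 m.
v² = 2a·d ⇒ a = v²/(2d) = 16.9444² / (2 × 35.889) = 287.113 / 71.778 = 4.0000 m/s².

Required deceleration ≈ 4.0 m/s²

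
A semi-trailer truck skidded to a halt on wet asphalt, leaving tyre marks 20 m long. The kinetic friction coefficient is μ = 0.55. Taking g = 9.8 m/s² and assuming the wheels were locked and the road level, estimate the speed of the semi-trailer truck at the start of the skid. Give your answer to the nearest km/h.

Deceleration a = μg = 0.55 × 9.8 = 5.390 m/s².
v = √(2a·d) = √(2 × 5.390 × 20) = √215.600 = 14.6833 m/s.
= 14.6833 × 3.6 = 52.860 km/h.

Initial speed ≈ 53 km/h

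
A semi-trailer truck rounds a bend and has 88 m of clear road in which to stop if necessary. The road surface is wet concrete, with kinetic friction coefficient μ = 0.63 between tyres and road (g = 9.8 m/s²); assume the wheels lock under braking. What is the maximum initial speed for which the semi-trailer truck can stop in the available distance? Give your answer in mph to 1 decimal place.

a = μg = 0.63 × 9.8 = 6.174 m/s².
v²/(2a) = d ⇒ v = √(2 × 6.174 × 88) = √1086.62 = 32.9639 m/s.
32.9639 m/s ÷ 0.44704 = 73.738 mph.

Maximum speed ≈ 73.7 mph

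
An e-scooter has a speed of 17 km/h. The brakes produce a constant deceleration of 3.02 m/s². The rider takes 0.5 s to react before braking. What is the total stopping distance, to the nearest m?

Total stopping distance ≈ 6 m

17 km/h ÷ 3.6 = 4.7222 m/s.
Reaction distance = v·t_r = 4.7222 × 0.5 = 2.361 m.
Braking distance = v²/(2a) = 4.7222² / (2 × 3.020) = 22.299 / 6.040 = 3.692 m.
Total = 2.361 + 3.692 = 6.053 m.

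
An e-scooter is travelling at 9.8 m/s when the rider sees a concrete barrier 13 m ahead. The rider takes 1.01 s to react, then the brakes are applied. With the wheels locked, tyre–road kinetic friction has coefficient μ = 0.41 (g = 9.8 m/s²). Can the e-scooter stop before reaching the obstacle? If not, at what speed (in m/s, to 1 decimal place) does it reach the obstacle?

a = μg = 0.41 × 9.8 = 4.018 m/s².
Reaction distance = 9.8000 × 1.01 = 9.898 m.
Braking distance needed to stop: v²/(2a) = 96.040 / 8.036 = 11.951 m, so total needed = 9.898 + 11.951 = 21.849 m > 13 m — it cannot stop.
Distance remaining when braking begins: 13 − 9.898 = 3.102 m.
v² = v₀² − 2a·d = 96.040 − 2 × 4.018 × 3.102 = 71.112 m²/s².
v = √71.112 = 8.433 m/s.

No — it strikes the obstacle at 8.4 m/s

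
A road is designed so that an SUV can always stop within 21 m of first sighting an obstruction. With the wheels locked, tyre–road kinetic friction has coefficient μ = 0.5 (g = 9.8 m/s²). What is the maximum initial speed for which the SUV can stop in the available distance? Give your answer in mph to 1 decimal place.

Maximum speed ≈ 32.1 mph

a = μg = 0.5 × 9.8 = 4.900 m/s².
v²/(2a) = d ⇒ v = √(2 × 4.900 × 21) = √205.80 = 14.3457 m/s.
14.3457 m/s ÷ 0.44704 = 32.090 mph.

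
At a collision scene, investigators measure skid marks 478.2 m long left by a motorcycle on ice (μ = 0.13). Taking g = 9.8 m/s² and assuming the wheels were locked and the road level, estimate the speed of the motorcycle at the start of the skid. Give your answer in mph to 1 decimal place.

Deceleration a = μg = 0.13 × 9.8 = 1.274 m/s².
v = √(2a·d) = √(2 × 1.274 × 478.2) = √1218.454 = 34.9064 m/s.
= 34.9064 ÷ 0.44704 = 78.083 mph.

Initial speed ≈ 78.1 mph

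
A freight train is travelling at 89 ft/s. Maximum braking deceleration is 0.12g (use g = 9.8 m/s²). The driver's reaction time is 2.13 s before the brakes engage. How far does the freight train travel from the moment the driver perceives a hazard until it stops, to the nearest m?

Total stopping distance ≈ 371 m

89 ft/s × 0.3048 = 27.1272 m/s.
a = 0.12 × 9.8 = 1.176 m/s².
Reaction distance = v·t_r = 27.1272 × 2.13 = 57.781 m.
Braking distance = v²/(2a) = 27.1272² / (2 × 1.176) = 735.885 / 2.352 = 312.876 m.
Total = 57.781 + 312.876 = 370.657 m.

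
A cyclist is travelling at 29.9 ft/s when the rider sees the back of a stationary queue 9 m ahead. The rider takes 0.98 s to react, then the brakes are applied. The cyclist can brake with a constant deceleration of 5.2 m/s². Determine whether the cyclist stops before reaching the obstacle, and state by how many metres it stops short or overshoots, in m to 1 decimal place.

29.9 ft/s × 0.3048 = 9.1135 m/s.
Reaction distance = 9.1135 × 0.98 = 8.931 m.
Braking distance = v²/(2a) = 83.056 / 10.400 = 7.986 m.
Total stopping distance = 8.931 + 7.986 = 16.917 m, vs 9 m available — it cannot stop in time and overshoots by 16.917 − 9 = 7.917 m.

No — it overshoots by 7.9 m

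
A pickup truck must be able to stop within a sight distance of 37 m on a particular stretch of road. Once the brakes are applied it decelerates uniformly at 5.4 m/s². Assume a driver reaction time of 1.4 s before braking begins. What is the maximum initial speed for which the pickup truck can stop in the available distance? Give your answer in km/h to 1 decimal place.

Maximum speed ≈ 49.7 km/h

Stopping distance: v·t_r + v²/(2a) = 37 with t_r = 1.4 s and a = 5.400 m/s².
So v² + 15.120 v − 399.60 = 0.
Positive root: v = −a·t_r + √((a·t_r)² + 2a·d) = −7.560 + √(57.154 + 399.60) = 13.8118 m/s.
13.8118 m/s × 3.6 = 49.722 km/h.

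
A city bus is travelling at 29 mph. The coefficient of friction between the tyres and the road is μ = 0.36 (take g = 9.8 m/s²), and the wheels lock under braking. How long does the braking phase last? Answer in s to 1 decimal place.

29 mph × 0.44704 = 12.9642 m/s.
a = μg = 0.36 × 9.8 = 3.528 m/s².
Braking time = v/a = 12.9642 / 3.528 = 3.675 s.

Braking time ≈ 3.7 s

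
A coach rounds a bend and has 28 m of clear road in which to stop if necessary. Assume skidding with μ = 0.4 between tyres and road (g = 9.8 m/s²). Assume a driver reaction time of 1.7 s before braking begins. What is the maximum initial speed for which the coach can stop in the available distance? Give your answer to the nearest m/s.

a = μg = 0.4 × 9.8 = 3.920 m/s².
Stopping distance: v·t_r + v²/(2a) = 28 with t_r = 1.7 s and a = 3.920 m/s².
So v² + 13.328 v − 219.52 = 0.
Positive root: v = −a·t_r + √((a·t_r)² + 2a·d) = −6.664 + √(44.409 + 219.52) = 9.5819 m/s.

Maximum speed ≈ 10 m/s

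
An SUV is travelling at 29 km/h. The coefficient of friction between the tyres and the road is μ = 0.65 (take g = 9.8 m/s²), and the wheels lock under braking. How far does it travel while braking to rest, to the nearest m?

29 km/h ÷ 3.6 = 8.0556 m/s.
a = μg = 0.65 × 9.8 = 6.370 m/s².
Braking distance = v²/(2a) = 8.0556² / (2 × 6.370) = 64.893 / 12.740 = 5.094 m.

Braking distance ≈ 5 m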